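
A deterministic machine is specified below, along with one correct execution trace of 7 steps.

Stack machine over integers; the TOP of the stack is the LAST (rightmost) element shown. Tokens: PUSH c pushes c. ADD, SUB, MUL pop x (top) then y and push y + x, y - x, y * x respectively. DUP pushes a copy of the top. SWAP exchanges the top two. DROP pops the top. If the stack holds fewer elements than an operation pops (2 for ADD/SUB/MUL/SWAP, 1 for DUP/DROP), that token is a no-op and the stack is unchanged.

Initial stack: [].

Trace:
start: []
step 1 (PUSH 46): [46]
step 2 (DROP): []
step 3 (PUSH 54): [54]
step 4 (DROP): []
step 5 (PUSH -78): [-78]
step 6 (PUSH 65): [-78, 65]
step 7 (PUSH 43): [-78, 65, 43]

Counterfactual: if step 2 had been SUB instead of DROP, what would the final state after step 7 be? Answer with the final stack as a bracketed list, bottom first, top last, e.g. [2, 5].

(re-executing from step 2 with the substitution; state before step 2: [46])
step 2 (SUB): [46]
step 3 (PUSH 54): [46, 54]
step 4 (DROP): [46]
step 5 (PUSH -78): [46, -78]
step 6 (PUSH 65): [46, -78, 65]
step 7 (PUSH 43): [46, -78, 65, 43]

[46, -78, 65, 43]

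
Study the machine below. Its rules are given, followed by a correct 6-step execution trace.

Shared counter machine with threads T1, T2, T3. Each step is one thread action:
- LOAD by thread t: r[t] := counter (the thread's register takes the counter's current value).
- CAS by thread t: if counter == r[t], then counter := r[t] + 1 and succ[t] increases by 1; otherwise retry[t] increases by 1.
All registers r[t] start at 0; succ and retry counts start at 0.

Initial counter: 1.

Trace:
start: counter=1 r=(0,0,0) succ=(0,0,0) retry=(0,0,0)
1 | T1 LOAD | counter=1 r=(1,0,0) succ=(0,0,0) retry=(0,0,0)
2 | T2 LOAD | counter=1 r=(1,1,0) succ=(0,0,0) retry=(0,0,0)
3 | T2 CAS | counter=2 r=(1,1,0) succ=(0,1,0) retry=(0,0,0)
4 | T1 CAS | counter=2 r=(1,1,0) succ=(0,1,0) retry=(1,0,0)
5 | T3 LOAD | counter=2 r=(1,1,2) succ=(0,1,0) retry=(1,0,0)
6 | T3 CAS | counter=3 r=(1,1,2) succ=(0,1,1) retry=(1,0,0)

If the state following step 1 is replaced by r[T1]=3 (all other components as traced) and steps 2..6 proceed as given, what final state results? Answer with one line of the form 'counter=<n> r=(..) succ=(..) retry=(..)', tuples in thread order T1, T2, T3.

state after step 1 := counter=1 r=(3,0,0) succ=(0,0,0) retry=(0,0,0)
2 | T2 LOAD | counter=1 r=(3,1,0) succ=(0,0,0) retry=(0,0,0)
3 | T2 CAS | counter=2 r=(3,1,0) succ=(0,1,0) retry=(0,0,0)
4 | T1 CAS | counter=2 r=(3,1,0) succ=(0,1,0) retry=(1,0,0)
5 | T3 LOAD | counter=2 r=(3,1,2) succ=(0,1,0) retry=(1,0,0)
6 | T3 CAS | counter=3 r=(3,1,2) succ=(0,1,1) retry=(1,0,0)

counter=3 r=(3,1,2) succ=(0,1,1) retry=(1,0,0)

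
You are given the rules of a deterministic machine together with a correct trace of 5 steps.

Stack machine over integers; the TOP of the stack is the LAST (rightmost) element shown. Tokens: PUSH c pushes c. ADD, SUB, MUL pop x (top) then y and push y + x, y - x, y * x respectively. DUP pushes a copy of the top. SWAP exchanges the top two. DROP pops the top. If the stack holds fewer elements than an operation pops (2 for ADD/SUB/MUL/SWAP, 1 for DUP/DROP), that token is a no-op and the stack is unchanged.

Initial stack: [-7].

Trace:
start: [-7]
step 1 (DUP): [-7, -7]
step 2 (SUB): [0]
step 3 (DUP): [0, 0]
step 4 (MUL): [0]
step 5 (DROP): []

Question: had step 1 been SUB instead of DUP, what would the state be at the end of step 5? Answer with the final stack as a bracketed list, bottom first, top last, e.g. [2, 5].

(re-executing from step 1 with the substitution; state before step 1: [-7])
step 1 (SUB): [-7]
step 2 (SUB): [-7]
step 3 (DUP): [-7, -7]
step 4 (MUL): [49]
step 5 (DROP): []

[]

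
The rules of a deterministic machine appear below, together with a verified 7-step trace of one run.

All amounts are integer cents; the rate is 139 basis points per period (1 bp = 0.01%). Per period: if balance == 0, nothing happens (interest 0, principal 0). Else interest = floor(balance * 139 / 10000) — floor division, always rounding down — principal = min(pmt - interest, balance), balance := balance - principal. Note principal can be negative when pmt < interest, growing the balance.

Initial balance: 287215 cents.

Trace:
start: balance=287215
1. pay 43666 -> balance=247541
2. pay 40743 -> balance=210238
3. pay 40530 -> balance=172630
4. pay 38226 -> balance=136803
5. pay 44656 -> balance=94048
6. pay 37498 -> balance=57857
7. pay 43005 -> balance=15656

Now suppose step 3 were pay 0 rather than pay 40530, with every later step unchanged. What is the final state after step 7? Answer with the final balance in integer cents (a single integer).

(re-executing from step 3 with the substitution; state before step 3: balance=210238)
3. pay 0 -> balance=213160
4. pay 38226 -> balance=177896
5. pay 44656 -> balance=135712
6. pay 37498 -> balance=100100
7. pay 43005 -> balance=58486

58486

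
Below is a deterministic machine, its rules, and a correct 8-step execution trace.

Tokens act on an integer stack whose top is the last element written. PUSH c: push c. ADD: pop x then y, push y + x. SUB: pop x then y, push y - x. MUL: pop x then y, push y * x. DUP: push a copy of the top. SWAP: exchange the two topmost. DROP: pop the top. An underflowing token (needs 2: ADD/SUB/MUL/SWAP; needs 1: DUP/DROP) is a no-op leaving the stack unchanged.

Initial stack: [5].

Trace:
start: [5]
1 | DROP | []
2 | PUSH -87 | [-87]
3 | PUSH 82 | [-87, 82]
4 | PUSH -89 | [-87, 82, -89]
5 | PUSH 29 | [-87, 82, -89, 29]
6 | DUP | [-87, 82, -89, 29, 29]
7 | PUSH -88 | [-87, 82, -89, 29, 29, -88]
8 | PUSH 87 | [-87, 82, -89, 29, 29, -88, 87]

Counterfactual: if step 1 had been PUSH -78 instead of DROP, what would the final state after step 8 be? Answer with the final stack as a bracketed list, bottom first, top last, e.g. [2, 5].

[5, -78, -87, 82, -89, 29, 29, -88, 87]

(re-executing from step 1 with the substitution; state before step 1: [5])
1 | PUSH -78 | [5, -78]
2 | PUSH -87 | [5, -78, -87]
3 | PUSH 82 | [5, -78, -87, 82]
4 | PUSH -89 | [5, -78, -87, 82, -89]
5 | PUSH 29 | [5, -78, -87, 82, -89, 29]
6 | DUP | [5, -78, -87, 82, -89, 29, 29]
7 | PUSH -88 | [5, -78, -87, 82, -89, 29, 29, -88]
8 | PUSH 87 | [5, -78, -87, 82, -89, 29, 29, -88, 87]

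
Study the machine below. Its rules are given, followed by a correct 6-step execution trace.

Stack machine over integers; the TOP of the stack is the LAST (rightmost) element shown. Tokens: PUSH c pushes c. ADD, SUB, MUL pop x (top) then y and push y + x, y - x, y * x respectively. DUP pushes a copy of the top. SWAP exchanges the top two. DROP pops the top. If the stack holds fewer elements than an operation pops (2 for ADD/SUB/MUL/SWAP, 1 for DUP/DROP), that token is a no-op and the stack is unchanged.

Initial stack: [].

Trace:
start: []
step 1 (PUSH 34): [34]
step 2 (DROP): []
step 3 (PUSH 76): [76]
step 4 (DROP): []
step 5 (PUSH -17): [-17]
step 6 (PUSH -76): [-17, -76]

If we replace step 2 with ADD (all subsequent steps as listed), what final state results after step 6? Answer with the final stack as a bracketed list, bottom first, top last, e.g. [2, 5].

(re-executing from step 2 with the substitution; state before step 2: [34])
step 2 (ADD): [34]
step 3 (PUSH 76): [34, 76]
step 4 (DROP): [34]
step 5 (PUSH -17): [34, -17]
step 6 (PUSH -76): [34, -17, -76]

[34, -17, -76]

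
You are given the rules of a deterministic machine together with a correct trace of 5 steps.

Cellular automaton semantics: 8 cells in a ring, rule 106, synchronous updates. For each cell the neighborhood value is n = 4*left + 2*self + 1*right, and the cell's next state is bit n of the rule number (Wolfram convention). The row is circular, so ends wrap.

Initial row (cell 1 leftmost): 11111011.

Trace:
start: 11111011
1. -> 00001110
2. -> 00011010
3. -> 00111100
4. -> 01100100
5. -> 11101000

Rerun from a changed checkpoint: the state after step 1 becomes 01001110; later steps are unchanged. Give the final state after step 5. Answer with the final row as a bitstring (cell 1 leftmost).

state after step 1 := 01001110
2. -> 10011010
3. -> 00111101
4. -> 01100110
5. -> 11101110

11101110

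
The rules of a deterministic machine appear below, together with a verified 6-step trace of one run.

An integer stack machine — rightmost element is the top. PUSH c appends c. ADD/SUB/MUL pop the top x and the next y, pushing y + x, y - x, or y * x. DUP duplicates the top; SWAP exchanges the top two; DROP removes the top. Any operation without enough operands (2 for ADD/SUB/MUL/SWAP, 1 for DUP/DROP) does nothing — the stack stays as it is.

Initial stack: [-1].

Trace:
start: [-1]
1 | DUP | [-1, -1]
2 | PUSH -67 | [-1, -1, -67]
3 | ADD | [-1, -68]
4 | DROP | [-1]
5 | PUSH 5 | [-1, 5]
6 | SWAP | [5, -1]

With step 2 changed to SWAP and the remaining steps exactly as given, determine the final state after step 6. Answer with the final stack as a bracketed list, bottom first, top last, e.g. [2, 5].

(re-executing from step 2 with the substitution; state before step 2: [-1, -1])
2 | SWAP | [-1, -1]
3 | ADD | [-2]
4 | DROP | []
5 | PUSH 5 | [5]
6 | SWAP | [5]

[5]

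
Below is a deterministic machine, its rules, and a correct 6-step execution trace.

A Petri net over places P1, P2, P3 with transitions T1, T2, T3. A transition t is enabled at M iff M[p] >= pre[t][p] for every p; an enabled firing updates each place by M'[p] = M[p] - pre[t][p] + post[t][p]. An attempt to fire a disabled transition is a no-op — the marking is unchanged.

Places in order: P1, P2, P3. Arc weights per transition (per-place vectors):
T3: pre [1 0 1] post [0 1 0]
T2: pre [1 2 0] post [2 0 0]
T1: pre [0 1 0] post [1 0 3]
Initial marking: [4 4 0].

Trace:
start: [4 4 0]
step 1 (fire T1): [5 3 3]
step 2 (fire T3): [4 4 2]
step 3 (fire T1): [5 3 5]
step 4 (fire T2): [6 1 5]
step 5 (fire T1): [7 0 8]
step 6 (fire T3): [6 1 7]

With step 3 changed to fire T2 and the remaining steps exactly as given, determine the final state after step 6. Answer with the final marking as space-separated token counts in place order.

5 1 1

(re-executing from step 3 with the substitution; state before step 3: [4 4 2])
step 3 (fire T2): [5 2 2]
step 4 (fire T2): [6 0 2]
step 5 (fire T1): [6 0 2]
step 6 (fire T3): [5 1 1]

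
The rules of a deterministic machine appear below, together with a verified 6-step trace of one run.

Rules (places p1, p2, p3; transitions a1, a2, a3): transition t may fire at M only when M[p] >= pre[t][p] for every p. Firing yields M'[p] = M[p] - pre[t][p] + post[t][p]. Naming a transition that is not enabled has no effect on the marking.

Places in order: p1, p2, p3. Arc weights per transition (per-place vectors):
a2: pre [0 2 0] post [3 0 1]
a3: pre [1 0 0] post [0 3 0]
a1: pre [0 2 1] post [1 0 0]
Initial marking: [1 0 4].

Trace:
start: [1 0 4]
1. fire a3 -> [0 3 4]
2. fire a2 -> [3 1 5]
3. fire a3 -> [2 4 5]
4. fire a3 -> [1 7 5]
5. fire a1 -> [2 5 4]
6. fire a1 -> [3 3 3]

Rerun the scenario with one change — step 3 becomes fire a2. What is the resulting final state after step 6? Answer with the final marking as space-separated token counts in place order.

4 0 3

(re-executing from step 3 with the substitution; state before step 3: [3 1 5])
3. fire a2 -> [3 1 5]
4. fire a3 -> [2 4 5]
5. fire a1 -> [3 2 4]
6. fire a1 -> [4 0 3]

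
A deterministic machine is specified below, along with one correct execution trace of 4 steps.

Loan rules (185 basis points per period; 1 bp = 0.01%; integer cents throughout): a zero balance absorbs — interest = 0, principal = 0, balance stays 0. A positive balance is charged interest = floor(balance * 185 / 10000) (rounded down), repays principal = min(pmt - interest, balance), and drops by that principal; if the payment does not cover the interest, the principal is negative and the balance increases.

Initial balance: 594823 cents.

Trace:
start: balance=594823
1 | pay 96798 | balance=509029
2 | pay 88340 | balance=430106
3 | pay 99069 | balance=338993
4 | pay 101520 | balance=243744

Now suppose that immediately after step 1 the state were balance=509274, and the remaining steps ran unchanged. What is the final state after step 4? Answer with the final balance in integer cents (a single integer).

state after step 1 := balance=509274
2 | pay 88340 | balance=430355
3 | pay 99069 | balance=339247
4 | pay 101520 | balance=244003

244003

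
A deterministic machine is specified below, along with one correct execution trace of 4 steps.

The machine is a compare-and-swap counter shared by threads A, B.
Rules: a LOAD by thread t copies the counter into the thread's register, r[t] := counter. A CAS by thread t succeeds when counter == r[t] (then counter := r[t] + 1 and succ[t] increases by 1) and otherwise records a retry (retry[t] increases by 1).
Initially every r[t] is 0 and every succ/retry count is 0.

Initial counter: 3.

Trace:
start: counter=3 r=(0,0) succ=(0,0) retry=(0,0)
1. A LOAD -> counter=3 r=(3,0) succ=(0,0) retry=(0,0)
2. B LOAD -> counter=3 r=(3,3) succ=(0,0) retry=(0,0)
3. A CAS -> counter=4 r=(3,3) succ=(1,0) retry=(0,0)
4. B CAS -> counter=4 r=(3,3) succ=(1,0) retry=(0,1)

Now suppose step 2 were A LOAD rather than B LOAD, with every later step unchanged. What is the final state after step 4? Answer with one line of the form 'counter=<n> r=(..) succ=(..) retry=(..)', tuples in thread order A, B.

(re-executing from step 2 with the substitution; state before step 2: counter=3 r=(3,0) succ=(0,0) retry=(0,0))
2. A LOAD -> counter=3 r=(3,0) succ=(0,0) retry=(0,0)
3. A CAS -> counter=4 r=(3,0) succ=(1,0) retry=(0,0)
4. B CAS -> counter=4 r=(3,0) succ=(1,0) retry=(0,1)

counter=4 r=(3,0) succ=(1,0) retry=(0,1)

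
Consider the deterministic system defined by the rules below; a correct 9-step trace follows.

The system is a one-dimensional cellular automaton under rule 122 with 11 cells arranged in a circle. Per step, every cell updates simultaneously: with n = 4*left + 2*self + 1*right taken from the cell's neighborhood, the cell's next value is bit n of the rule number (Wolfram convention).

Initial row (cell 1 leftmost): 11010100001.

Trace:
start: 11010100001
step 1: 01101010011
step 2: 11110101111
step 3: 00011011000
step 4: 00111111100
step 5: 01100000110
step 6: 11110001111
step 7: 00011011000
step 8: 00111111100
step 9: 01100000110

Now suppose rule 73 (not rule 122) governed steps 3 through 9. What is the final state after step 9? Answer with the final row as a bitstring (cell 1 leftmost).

(re-executing steps 3..9 under rule 73; state before step 3: 11110101111)
step 3: 00010001000
step 4: 11000100011
step 5: 01010001010
step 6: 00000100000
step 7: 11110001111
step 8: 00010101000
step 9: 11000000011

11000000011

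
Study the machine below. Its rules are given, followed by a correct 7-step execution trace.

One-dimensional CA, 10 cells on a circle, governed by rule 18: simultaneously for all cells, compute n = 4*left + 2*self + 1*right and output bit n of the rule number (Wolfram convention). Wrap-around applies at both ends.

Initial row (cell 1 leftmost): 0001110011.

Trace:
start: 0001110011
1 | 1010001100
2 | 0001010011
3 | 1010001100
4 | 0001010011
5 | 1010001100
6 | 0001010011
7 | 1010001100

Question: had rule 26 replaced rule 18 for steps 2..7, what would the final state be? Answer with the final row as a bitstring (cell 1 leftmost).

0100101010

(re-executing steps 2..7 under rule 26; state before step 2: 1010001100)
2 | 0001011011
3 | 1010010010
4 | 0001101100
5 | 0011001010
6 | 0110110001
7 | 0100101010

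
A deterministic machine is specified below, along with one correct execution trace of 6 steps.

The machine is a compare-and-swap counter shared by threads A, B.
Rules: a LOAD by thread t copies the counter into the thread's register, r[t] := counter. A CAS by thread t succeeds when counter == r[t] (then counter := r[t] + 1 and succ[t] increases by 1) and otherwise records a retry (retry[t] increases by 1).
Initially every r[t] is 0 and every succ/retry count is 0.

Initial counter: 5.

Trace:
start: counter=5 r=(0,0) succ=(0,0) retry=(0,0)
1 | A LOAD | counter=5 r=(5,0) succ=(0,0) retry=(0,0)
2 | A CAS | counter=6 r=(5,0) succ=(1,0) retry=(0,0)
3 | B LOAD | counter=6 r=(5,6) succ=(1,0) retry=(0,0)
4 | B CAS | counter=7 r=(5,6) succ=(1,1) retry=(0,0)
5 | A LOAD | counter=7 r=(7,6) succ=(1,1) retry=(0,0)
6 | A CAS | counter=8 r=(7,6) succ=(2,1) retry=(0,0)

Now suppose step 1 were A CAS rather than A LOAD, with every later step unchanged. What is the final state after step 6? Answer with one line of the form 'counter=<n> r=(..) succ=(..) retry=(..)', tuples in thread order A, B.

counter=7 r=(6,5) succ=(1,1) retry=(2,0)

(re-executing from step 1 with the substitution; state before step 1: counter=5 r=(0,0) succ=(0,0) retry=(0,0))
1 | A CAS | counter=5 r=(0,0) succ=(0,0) retry=(1,0)
2 | A CAS | counter=5 r=(0,0) succ=(0,0) retry=(2,0)
3 | B LOAD | counter=5 r=(0,5) succ=(0,0) retry=(2,0)
4 | B CAS | counter=6 r=(0,5) succ=(0,1) retry=(2,0)
5 | A LOAD | counter=6 r=(6,5) succ=(0,1) retry=(2,0)
6 | A CAS | counter=7 r=(6,5) succ=(1,1) retry=(2,0)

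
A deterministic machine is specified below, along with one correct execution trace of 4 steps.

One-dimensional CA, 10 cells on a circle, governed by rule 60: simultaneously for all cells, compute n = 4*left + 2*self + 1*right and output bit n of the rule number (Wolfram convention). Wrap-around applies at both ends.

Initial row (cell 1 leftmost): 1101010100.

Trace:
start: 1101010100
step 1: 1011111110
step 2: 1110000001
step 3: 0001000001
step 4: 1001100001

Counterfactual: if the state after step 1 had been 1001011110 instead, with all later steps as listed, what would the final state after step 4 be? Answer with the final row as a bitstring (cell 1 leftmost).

1010101101

state after step 1 := 1001011110
step 2: 1101110001
step 3: 0011001001
step 4: 1010101101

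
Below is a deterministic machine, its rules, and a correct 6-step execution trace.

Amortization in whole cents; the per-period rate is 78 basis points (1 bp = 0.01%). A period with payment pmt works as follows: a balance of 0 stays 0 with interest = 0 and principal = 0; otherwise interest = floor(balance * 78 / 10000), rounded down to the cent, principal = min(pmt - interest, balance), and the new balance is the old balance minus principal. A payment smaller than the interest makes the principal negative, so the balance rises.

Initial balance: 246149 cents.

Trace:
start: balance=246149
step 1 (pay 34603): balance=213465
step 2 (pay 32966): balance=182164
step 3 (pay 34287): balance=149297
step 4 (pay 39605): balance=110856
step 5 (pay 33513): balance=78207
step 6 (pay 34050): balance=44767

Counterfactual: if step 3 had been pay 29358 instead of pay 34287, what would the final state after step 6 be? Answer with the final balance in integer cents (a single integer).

(re-executing from step 3 with the substitution; state before step 3: balance=182164)
step 3 (pay 29358): balance=154226
step 4 (pay 39605): balance=115823
step 5 (pay 33513): balance=83213
step 6 (pay 34050): balance=49812

49812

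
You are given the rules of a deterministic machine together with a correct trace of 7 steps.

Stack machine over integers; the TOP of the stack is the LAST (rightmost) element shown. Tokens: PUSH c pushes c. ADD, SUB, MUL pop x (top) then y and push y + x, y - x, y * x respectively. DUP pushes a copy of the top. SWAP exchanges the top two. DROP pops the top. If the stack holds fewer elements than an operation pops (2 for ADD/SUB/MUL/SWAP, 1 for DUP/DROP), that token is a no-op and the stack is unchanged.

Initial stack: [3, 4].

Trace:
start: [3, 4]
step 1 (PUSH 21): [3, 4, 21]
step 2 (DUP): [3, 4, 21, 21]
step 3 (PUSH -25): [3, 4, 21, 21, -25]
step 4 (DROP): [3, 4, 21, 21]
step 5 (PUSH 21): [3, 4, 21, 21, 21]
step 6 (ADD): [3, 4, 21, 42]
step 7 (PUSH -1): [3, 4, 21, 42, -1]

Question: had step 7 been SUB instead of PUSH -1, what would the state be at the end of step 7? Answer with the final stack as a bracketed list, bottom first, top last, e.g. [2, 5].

(re-executing from step 7 with the substitution; state before step 7: [3, 4, 21, 42])
step 7 (SUB): [3, 4, -21]

[3, 4, -21]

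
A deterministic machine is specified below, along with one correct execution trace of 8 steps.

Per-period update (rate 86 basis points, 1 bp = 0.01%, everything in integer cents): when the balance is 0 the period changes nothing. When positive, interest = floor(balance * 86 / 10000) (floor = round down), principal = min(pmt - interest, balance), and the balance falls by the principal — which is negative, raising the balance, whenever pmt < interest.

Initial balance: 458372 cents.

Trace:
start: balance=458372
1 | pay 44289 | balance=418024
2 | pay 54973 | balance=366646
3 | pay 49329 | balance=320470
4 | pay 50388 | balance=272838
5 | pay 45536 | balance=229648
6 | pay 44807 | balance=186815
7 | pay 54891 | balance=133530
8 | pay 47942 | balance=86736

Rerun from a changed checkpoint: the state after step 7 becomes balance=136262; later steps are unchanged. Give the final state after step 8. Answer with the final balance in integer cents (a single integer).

state after step 7 := balance=136262
8 | pay 47942 | balance=89491

89491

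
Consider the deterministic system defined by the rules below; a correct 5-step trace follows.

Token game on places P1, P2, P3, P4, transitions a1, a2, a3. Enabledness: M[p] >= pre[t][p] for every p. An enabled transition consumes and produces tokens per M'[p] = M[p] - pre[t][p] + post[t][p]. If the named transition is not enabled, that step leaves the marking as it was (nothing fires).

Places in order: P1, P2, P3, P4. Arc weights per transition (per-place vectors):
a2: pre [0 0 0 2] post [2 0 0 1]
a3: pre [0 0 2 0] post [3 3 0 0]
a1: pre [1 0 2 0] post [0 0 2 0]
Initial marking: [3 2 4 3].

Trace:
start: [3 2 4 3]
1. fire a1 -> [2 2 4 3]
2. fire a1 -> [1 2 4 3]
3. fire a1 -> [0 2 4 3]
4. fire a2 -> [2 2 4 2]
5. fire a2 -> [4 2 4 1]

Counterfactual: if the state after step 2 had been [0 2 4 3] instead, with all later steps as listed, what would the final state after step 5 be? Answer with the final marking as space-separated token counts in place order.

state after step 2 := [0 2 4 3]
3. fire a1 -> [0 2 4 3]
4. fire a2 -> [2 2 4 2]
5. fire a2 -> [4 2 4 1]

4 2 4 1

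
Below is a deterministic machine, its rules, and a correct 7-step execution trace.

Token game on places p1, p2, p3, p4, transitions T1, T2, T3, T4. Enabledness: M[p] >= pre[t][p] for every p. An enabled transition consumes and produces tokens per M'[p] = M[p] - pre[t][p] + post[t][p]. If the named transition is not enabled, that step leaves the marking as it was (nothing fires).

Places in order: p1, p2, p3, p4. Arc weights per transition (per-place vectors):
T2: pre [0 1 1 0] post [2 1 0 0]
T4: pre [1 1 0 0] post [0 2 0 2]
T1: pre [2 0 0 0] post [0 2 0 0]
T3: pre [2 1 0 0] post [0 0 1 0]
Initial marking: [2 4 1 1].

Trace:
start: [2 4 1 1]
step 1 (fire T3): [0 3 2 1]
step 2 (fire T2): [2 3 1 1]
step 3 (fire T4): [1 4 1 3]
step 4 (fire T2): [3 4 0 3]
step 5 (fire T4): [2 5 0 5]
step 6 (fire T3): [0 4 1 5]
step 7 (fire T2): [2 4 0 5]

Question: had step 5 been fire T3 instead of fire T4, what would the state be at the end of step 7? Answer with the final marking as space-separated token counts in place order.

(re-executing from step 5 with the substitution; state before step 5: [3 4 0 3])
step 5 (fire T3): [1 3 1 3]
step 6 (fire T3): [1 3 1 3]
step 7 (fire T2): [3 3 0 3]

3 3 0 3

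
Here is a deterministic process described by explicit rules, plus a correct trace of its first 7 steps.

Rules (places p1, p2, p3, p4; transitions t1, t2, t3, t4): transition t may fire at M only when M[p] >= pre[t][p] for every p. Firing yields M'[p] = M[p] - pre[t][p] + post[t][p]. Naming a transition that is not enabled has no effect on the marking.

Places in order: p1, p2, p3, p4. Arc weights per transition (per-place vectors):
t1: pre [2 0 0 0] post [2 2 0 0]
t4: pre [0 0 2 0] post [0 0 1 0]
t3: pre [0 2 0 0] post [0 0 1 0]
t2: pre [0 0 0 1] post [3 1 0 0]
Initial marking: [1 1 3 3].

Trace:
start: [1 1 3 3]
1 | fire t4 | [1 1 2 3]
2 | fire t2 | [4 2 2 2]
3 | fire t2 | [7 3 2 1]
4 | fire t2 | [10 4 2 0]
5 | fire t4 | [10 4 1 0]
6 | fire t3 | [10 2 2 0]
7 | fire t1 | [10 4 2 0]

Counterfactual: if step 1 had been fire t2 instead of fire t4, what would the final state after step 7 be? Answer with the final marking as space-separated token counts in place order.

10 4 3 0

(re-executing from step 1 with the substitution; state before step 1: [1 1 3 3])
1 | fire t2 | [4 2 3 2]
2 | fire t2 | [7 3 3 1]
3 | fire t2 | [10 4 3 0]
4 | fire t2 | [10 4 3 0]
5 | fire t4 | [10 4 2 0]
6 | fire t3 | [10 2 3 0]
7 | fire t1 | [10 4 3 0]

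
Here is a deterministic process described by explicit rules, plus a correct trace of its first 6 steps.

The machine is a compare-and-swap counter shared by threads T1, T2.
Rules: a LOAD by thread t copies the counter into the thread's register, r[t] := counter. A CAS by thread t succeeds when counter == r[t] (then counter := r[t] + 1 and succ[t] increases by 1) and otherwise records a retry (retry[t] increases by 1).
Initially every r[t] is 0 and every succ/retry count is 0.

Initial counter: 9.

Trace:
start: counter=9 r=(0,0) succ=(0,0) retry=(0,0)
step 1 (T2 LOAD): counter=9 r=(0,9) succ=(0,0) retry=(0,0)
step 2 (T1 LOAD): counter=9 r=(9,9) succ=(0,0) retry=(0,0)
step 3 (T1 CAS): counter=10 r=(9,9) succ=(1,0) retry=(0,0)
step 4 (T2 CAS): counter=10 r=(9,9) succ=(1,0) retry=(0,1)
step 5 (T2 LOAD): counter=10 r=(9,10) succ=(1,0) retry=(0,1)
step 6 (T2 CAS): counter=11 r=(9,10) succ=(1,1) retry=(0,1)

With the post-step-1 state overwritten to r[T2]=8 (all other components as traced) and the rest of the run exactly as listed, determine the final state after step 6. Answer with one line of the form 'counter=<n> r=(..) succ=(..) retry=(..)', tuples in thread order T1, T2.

state after step 1 := counter=9 r=(0,8) succ=(0,0) retry=(0,0)
step 2 (T1 LOAD): counter=9 r=(9,8) succ=(0,0) retry=(0,0)
step 3 (T1 CAS): counter=10 r=(9,8) succ=(1,0) retry=(0,0)
step 4 (T2 CAS): counter=10 r=(9,8) succ=(1,0) retry=(0,1)
step 5 (T2 LOAD): counter=10 r=(9,10) succ=(1,0) retry=(0,1)
step 6 (T2 CAS): counter=11 r=(9,10) succ=(1,1) retry=(0,1)

counter=11 r=(9,10) succ=(1,1) retry=(0,1)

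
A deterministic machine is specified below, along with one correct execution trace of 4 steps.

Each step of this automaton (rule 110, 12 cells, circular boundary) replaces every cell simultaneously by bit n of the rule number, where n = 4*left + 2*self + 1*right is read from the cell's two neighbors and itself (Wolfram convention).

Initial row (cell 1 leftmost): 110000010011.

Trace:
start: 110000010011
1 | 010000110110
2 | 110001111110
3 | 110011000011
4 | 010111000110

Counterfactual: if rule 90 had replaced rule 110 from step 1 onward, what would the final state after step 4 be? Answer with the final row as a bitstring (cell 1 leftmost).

(re-executing steps 1..4 under rule 90; state before step 1: 110000010011)
1 | 011000101110
2 | 111101001011
3 | 000100110010
4 | 001011111101

001011111101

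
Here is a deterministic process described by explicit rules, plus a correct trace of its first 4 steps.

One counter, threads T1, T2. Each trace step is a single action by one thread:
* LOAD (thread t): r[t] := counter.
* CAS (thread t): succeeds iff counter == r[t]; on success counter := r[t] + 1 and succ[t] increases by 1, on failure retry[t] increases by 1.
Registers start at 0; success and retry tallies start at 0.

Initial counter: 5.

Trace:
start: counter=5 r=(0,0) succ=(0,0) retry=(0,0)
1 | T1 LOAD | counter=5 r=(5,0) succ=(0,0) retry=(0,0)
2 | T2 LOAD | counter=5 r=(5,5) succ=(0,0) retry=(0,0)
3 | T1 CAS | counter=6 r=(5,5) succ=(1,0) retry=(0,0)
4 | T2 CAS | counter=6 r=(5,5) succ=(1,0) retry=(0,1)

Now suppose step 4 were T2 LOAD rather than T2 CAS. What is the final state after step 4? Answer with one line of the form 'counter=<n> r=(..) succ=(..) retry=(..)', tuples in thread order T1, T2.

(re-executing from step 4 with the substitution; state before step 4: counter=6 r=(5,5) succ=(1,0) retry=(0,0))
4 | T2 LOAD | counter=6 r=(5,6) succ=(1,0) retry=(0,0)

counter=6 r=(5,6) succ=(1,0) retry=(0,0)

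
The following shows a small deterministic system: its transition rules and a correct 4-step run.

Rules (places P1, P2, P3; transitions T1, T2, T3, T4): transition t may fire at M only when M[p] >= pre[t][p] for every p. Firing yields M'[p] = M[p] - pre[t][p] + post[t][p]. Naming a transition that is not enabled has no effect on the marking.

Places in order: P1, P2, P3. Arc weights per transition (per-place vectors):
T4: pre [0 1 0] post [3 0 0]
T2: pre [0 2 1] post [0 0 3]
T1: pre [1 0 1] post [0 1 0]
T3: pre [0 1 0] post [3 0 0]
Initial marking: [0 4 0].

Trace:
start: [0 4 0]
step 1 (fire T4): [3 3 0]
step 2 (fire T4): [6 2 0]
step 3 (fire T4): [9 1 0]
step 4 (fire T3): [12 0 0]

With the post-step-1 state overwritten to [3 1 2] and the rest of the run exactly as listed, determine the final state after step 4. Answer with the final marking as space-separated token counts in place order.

6 0 2

state after step 1 := [3 1 2]
step 2 (fire T4): [6 0 2]
step 3 (fire T4): [6 0 2]
step 4 (fire T3): [6 0 2]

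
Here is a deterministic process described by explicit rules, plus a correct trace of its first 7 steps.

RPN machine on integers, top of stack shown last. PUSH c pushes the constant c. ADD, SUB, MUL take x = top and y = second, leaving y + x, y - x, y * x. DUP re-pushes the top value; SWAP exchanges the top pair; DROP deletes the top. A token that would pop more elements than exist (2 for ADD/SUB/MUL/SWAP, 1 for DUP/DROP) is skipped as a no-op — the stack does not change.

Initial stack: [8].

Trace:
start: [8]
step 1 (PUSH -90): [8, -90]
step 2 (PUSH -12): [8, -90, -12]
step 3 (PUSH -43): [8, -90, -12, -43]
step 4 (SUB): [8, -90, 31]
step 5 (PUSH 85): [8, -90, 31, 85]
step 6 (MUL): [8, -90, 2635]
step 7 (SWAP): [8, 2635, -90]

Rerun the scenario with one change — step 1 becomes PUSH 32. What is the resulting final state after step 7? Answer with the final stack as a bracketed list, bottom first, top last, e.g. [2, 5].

(re-executing from step 1 with the substitution; state before step 1: [8])
step 1 (PUSH 32): [8, 32]
step 2 (PUSH -12): [8, 32, -12]
step 3 (PUSH -43): [8, 32, -12, -43]
step 4 (SUB): [8, 32, 31]
step 5 (PUSH 85): [8, 32, 31, 85]
step 6 (MUL): [8, 32, 2635]
step 7 (SWAP): [8, 2635, 32]

[8, 2635, 32]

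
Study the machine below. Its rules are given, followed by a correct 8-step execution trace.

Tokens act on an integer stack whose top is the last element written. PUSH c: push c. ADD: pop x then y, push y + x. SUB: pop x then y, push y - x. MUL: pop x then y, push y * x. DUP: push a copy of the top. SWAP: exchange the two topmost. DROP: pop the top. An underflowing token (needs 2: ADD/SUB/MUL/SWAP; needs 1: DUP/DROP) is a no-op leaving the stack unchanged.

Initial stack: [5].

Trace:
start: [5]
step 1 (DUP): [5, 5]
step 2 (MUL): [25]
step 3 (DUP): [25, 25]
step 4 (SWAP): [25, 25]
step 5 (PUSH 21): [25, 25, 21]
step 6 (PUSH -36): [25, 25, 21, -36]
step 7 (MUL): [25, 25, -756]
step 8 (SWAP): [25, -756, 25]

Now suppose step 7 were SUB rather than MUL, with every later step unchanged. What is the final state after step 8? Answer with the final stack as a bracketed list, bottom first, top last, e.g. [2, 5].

[25, 57, 25]

(re-executing from step 7 with the substitution; state before step 7: [25, 25, 21, -36])
step 7 (SUB): [25, 25, 57]
step 8 (SWAP): [25, 57, 25]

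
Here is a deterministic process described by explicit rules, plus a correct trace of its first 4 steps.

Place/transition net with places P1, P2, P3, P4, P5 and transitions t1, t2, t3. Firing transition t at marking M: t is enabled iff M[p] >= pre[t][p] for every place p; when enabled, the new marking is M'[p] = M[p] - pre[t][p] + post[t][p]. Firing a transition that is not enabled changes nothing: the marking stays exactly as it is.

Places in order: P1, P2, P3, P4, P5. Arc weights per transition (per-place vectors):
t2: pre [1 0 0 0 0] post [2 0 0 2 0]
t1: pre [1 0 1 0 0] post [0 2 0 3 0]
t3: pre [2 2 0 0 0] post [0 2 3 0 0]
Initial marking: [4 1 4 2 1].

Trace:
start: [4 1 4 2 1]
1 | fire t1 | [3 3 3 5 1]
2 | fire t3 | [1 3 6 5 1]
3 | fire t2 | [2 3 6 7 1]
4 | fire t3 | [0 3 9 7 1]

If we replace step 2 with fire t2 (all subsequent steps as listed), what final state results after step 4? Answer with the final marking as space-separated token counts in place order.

(re-executing from step 2 with the substitution; state before step 2: [3 3 3 5 1])
2 | fire t2 | [4 3 3 7 1]
3 | fire t2 | [5 3 3 9 1]
4 | fire t3 | [3 3 6 9 1]

3 3 6 9 1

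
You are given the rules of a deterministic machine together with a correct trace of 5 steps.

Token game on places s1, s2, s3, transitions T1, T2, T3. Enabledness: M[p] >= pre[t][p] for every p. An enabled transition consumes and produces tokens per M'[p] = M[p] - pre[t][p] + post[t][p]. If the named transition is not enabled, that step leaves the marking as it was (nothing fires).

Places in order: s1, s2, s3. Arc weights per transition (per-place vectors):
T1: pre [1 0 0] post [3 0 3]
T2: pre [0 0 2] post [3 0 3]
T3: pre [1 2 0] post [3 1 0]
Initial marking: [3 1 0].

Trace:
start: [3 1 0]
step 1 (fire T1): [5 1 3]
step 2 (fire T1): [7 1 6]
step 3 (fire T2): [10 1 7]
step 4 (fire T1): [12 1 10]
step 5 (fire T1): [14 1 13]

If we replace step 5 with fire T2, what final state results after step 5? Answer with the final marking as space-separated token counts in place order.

15 1 11

(re-executing from step 5 with the substitution; state before step 5: [12 1 10])
step 5 (fire T2): [15 1 11]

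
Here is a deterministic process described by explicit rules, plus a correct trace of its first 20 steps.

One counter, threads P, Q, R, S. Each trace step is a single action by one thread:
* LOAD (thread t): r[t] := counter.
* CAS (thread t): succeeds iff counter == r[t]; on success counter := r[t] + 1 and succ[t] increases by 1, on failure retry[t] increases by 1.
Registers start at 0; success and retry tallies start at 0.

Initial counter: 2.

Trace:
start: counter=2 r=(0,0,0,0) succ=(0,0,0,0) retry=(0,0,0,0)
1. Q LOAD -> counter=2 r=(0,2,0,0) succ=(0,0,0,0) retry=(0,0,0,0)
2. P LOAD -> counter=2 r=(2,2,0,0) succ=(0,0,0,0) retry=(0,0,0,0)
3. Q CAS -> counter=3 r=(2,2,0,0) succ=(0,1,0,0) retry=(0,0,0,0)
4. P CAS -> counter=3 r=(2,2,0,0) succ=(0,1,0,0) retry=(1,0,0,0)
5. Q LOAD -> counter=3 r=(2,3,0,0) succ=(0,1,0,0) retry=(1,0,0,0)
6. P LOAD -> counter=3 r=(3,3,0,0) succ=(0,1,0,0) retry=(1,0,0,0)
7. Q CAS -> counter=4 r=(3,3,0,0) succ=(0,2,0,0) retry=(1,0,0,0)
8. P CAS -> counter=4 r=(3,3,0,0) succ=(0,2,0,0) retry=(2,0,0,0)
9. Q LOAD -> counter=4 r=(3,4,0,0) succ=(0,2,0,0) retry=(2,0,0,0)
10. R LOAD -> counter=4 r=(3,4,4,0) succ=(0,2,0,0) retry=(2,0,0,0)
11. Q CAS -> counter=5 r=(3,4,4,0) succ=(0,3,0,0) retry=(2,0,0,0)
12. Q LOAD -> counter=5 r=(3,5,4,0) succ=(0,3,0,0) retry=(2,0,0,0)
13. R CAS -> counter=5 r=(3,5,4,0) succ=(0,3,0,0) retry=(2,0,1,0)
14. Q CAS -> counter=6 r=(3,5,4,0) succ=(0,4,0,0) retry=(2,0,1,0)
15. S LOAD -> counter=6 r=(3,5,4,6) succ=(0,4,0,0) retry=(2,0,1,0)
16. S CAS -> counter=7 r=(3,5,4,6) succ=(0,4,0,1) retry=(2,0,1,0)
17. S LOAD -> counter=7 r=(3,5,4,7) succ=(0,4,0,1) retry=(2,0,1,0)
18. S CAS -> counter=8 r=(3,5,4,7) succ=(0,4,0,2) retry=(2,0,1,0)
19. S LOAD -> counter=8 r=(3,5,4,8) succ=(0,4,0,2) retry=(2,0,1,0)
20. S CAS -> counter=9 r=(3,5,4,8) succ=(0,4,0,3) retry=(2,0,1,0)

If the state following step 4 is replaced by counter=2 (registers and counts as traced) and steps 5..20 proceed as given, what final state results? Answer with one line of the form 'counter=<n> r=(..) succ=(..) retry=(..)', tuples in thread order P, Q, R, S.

counter=8 r=(2,4,3,7) succ=(0,4,0,3) retry=(2,0,1,0)

state after step 4 := counter=2 r=(2,2,0,0) succ=(0,1,0,0) retry=(1,0,0,0)
5. Q LOAD -> counter=2 r=(2,2,0,0) succ=(0,1,0,0) retry=(1,0,0,0)
6. P LOAD -> counter=2 r=(2,2,0,0) succ=(0,1,0,0) retry=(1,0,0,0)
7. Q CAS -> counter=3 r=(2,2,0,0) succ=(0,2,0,0) retry=(1,0,0,0)
8. P CAS -> counter=3 r=(2,2,0,0) succ=(0,2,0,0) retry=(2,0,0,0)
9. Q LOAD -> counter=3 r=(2,3,0,0) succ=(0,2,0,0) retry=(2,0,0,0)
10. R LOAD -> counter=3 r=(2,3,3,0) succ=(0,2,0,0) retry=(2,0,0,0)
11. Q CAS -> counter=4 r=(2,3,3,0) succ=(0,3,0,0) retry=(2,0,0,0)
12. Q LOAD -> counter=4 r=(2,4,3,0) succ=(0,3,0,0) retry=(2,0,0,0)
13. R CAS -> counter=4 r=(2,4,3,0) succ=(0,3,0,0) retry=(2,0,1,0)
14. Q CAS -> counter=5 r=(2,4,3,0) succ=(0,4,0,0) retry=(2,0,1,0)
15. S LOAD -> counter=5 r=(2,4,3,5) succ=(0,4,0,0) retry=(2,0,1,0)
16. S CAS -> counter=6 r=(2,4,3,5) succ=(0,4,0,1) retry=(2,0,1,0)
17. S LOAD -> counter=6 r=(2,4,3,6) succ=(0,4,0,1) retry=(2,0,1,0)
18. S CAS -> counter=7 r=(2,4,3,6) succ=(0,4,0,2) retry=(2,0,1,0)
19. S LOAD -> counter=7 r=(2,4,3,7) succ=(0,4,0,2) retry=(2,0,1,0)
20. S CAS -> counter=8 r=(2,4,3,7) succ=(0,4,0,3) retry=(2,0,1,0)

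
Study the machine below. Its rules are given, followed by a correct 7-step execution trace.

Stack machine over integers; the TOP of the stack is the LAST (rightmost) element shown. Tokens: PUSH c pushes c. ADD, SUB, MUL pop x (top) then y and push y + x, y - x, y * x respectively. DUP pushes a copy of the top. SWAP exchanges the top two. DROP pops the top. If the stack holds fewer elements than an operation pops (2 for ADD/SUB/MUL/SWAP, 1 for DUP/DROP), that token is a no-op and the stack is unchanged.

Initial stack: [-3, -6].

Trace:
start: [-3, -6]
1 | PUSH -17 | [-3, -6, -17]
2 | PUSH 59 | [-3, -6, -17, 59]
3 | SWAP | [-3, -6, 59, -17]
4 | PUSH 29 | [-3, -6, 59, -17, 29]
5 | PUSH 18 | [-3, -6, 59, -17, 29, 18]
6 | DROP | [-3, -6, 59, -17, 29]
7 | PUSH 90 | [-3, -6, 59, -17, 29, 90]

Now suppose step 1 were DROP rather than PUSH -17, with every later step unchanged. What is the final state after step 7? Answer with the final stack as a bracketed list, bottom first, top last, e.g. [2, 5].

[59, -3, 29, 90]

(re-executing from step 1 with the substitution; state before step 1: [-3, -6])
1 | DROP | [-3]
2 | PUSH 59 | [-3, 59]
3 | SWAP | [59, -3]
4 | PUSH 29 | [59, -3, 29]
5 | PUSH 18 | [59, -3, 29, 18]
6 | DROP | [59, -3, 29]
7 | PUSH 90 | [59, -3, 29, 90]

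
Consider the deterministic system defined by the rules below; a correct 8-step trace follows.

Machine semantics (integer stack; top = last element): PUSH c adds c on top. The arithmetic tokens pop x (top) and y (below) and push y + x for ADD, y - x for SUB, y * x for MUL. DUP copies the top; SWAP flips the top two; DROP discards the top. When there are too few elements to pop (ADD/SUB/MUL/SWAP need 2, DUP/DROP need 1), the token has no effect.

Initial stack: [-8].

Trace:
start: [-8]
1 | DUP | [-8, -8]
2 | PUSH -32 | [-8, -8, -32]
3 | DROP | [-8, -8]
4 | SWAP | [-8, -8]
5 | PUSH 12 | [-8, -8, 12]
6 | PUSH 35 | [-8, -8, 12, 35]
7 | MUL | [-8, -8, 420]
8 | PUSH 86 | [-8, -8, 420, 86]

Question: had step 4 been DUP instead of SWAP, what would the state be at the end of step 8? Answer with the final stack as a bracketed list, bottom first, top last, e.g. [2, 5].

[-8, -8, -8, 420, 86]

(re-executing from step 4 with the substitution; state before step 4: [-8, -8])
4 | DUP | [-8, -8, -8]
5 | PUSH 12 | [-8, -8, -8, 12]
6 | PUSH 35 | [-8, -8, -8, 12, 35]
7 | MUL | [-8, -8, -8, 420]
8 | PUSH 86 | [-8, -8, -8, 420, 86]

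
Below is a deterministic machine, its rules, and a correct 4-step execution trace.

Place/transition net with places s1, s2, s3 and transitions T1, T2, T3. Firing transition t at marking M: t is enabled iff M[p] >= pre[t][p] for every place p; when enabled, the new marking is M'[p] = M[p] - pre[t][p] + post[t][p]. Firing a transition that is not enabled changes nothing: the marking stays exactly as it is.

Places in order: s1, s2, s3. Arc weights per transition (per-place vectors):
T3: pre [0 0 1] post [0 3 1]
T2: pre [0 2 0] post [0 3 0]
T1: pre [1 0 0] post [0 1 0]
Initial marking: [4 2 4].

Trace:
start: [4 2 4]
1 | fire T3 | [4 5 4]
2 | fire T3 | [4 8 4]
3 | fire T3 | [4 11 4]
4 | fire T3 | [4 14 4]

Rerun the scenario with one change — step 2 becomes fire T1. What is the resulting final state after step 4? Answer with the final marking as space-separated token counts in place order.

3 12 4

(re-executing from step 2 with the substitution; state before step 2: [4 5 4])
2 | fire T1 | [3 6 4]
3 | fire T3 | [3 9 4]
4 | fire T3 | [3 12 4]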